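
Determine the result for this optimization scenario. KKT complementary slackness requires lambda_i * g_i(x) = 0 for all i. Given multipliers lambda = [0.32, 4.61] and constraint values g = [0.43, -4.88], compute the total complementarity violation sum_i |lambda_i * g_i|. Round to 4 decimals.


KKT complementary slackness check:
lambda_1 * g_1 = 0.32 * 0.43 = 0.1376
lambda_2 * g_2 = 4.61 * -4.88 = -22.4968
Total violation = 0.1376 + 22.4968 = 22.6344


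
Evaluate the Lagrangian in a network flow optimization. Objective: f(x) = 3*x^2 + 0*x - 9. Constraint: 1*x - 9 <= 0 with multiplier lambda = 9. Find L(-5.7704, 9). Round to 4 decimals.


Step 1: Evaluate f(x).
f(-5.7704) = 3*(-5.7704)^2 + 0*(-5.7704) - 9 = 90.8925
Step 2: Evaluate g(x).
g(-5.7704) = 1*-5.7704 - 9 = -14.7704
Step 3: Compute Lagrangian.
L = 90.8925 + 9*-14.7704 = -42.0411


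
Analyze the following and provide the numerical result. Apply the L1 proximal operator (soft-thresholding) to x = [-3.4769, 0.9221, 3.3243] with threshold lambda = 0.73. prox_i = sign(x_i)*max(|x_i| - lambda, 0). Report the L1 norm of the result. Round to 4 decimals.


Soft-thresholding with lambda = 0.73:
prox(-3.4769) = sign(-3.4769)*max(|-3.4769| - 0.73, 0) = -2.7469
prox(0.9221) = sign(0.9221)*max(|0.9221| - 0.73, 0) = 0.1921
prox(3.3243) = sign(3.3243)*max(|3.3243| - 0.73, 0) = 2.5943
prox(x) = [-2.7469, 0.1921, 2.5943]
||prox(x)||_1 = 2.7469 + 0.1921 + 2.5943 = 5.5333


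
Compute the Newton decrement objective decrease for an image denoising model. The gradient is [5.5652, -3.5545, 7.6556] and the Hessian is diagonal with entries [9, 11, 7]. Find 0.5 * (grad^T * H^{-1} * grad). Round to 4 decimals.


Step 1: H is diagonal, so H^(-1) * g = [0.6184, -0.3231, 1.0937].
Step 2: g^T H^(-1) g = sum_i g_i^2 / H_ii
  = (5.5652)^2/9 + (-3.5545)^2/11 + (7.6556)^2/7
  = 3.4413 + 1.1486 + 8.3726 = 12.9625
Step 3: Objective decrease = 0.5 * g^T H^(-1) g = 6.4812


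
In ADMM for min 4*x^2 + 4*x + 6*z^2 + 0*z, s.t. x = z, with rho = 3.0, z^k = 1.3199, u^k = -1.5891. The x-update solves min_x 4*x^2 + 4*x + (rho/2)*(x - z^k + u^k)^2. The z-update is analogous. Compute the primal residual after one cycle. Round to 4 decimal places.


ADMM iteration with rho = 3.0, z^k = 1.3199, u^k = -1.5891
Step 1: x-update.
Minimize 4*x^2 + 4*x + (3.0/2)*(x - 1.3199 - 1.5891)^2
FOC: (2*4 + 3.0)*x = -4 + 3.0*(1.3199 + 1.5891)
x^{k+1} = 0.4297
Step 2: z-update.
Minimize 6*z^2 + 0*z + (3.0/2)*(0.4297 - z - 1.5891)^2
FOC: (2*6 + 3.0)*z = 0 + 3.0*(0.4297 - 1.5891)
z^{k+1} = -0.2319
Step 3: u-update.
u^{k+1} = -1.5891 + 0.4297 + 0.2319 = -0.9275
Step 4: Primal residual = |0.4297 + 0.2319| = 0.6616


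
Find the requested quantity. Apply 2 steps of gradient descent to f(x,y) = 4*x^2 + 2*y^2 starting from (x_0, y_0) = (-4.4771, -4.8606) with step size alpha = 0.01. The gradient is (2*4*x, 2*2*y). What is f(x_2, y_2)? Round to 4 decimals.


Gradient descent on f(x,y) = 4*x^2 + 2*y^2.
Starting point: (-4.4771, -4.8606), alpha = 0.01
Step 1: grad_x = 2*4*-4.4771 = -35.8168, grad_y = 2*2*-4.8606 = -19.4424
  x_1 = -4.4771 - 0.01*-35.8168 = -4.1189
  y_1 = -4.8606 - 0.01*-19.4424 = -4.6662
Step 2: grad_x = 2*4*-4.1189 = -32.9515, grad_y = 2*2*-4.6662 = -18.6647
  x_2 = -4.1189 - 0.01*-32.9515 = -3.7894
  y_2 = -4.6662 - 0.01*-18.6647 = -4.4795
f(-3.7894, -4.4795) = 4*(-3.7894)^2 + 2*(-4.4795)^2 = 97.5711


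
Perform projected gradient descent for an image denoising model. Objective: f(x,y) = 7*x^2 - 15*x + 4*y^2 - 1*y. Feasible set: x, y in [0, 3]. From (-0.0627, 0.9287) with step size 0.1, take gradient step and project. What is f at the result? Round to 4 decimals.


Step 1: Compute gradient at (-0.0627, 0.9287).
grad_x = 2*7*-0.0627 - 15 = -15.8778
grad_y = 2*4*0.9287 - 1 = 6.4296
Step 2: Gradient step.
x_raw = -0.0627 - 0.1*-15.8778 = 1.5251
y_raw = 0.9287 - 0.1*6.4296 = 0.2857
Step 3: Project onto [0, 3].
x_proj = clip(1.5251) = 1.5251
y_proj = clip(0.2857) = 0.2857
Step 4: Evaluate f.
f(1.5251, 0.2857) = -6.5543


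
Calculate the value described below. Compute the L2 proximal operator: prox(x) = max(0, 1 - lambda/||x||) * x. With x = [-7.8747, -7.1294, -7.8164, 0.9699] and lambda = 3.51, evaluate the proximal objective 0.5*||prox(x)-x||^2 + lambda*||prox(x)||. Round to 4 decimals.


Step 1: Compute ||x||.
||x|| = 13.2241
Step 2: Compute scaling factor.
scale = max(0, 1 - 3.51/13.2241) = 0.7346
Step 3: prox(x) = [-5.7846, -5.2371, -5.7417, 0.7125]
||prox(x)|| = 9.7141
Step 4: Proximal objective.
0.5*||prox-x||^2 = 6.1601
lambda*||prox|| = 34.0965
Total = 40.2564


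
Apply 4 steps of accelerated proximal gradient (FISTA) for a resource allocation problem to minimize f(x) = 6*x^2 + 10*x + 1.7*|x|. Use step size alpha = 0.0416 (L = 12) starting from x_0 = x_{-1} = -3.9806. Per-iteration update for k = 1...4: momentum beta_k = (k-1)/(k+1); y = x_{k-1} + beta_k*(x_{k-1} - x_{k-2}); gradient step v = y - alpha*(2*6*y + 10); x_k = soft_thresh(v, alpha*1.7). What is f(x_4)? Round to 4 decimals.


FISTA on f(x) = 6*x^2 + 10*x + 1.7*|x|
L = 12, alpha = 0.0416
Iteration 1: beta = 0.0, y = -3.9806 + 0.0*(-3.9806 + 3.9806) = -3.9806
  grad(y) = -37.7672, v = y - alpha*grad = -2.4095
  prox(v) = soft_thresh(-2.4095, 0.0707) = -2.3388
Iteration 2: beta = 0.3333, y = -2.3388 + 0.3333*(-2.3388 + 3.9806) = -1.7915
  grad(y) = -11.4978, v = y - alpha*grad = -1.3132
  prox(v) = soft_thresh(-1.3132, 0.0707) = -1.2425
Iteration 3: beta = 0.5, y = -1.2425 + 0.5*(-1.2425 + 2.3388) = -0.6943
  grad(y) = 1.6684, v = y - alpha*grad = -0.7637
  prox(v) = soft_thresh(-0.7637, 0.0707) = -0.693
Iteration 4: beta = 0.6, y = -0.693 + 0.6*(-0.693 + 1.2425) = -0.3633
  grad(y) = 5.6403, v = y - alpha*grad = -0.5979
  prox(v) = soft_thresh(-0.5979, 0.0707) = -0.5272
f(x_4) = 6*(-0.5272)^2 + 10*(-0.5272) + 1.7*|-0.5272| = -2.7082


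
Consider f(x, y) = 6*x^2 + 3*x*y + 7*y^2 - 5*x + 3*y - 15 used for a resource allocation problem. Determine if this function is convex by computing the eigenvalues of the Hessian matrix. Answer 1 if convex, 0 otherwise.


The Hessian of f(x,y) = 6*x^2 + 3*x*y + 7*y^2 - 5*x + 3*y - 15 is:
H = [[12, 3], [3, 14]]
Trace = 12 + 14 = 26
Determinant = 12*14 - (3)^2 = 159
Discriminant = (26)^2 - 4*159 = 40.0
Eigenvalues: lambda_1 = 9.8377, lambda_2 = 16.1623
The function is convex.

1


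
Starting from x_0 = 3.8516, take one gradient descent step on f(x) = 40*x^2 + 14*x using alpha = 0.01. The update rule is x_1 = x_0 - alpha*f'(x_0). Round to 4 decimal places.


We compute the gradient at x_0 and apply the update.
f'(x) = 80*x + 14
f'(3.8516) = 80*3.8516 + 14 = 322.128
x_1 = 3.8516 - 0.01*322.128 = 0.6303


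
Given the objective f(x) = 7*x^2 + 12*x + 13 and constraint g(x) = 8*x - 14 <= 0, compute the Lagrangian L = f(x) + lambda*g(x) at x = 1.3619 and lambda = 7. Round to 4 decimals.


Step 1: Evaluate f(x).
f(1.3619) = 7*1.3619^2 + 12*1.3619 + 13 = 42.3262
Step 2: Evaluate g(x).
g(1.3619) = 8*1.3619 - 14 = -3.1048
Step 3: Compute Lagrangian.
L = 42.3262 + 7*-3.1048 = 20.5926


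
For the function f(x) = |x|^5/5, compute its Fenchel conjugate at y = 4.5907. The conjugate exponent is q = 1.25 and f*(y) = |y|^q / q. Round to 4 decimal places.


The conjugate exponent q satisfies 1/p + 1/q = 1.
p = 5, so q = 5/(5 - 1) = 1.25
|y|^q = 4.5907^1.25 = 6.7197
f*(4.5907) = 6.7197 / 1.25 = 5.3757


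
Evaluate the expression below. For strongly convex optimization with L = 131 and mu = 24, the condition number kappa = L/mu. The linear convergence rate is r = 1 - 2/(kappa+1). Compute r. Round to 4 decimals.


Step 1: Compute the condition number.
kappa = L/mu = 131/24 = 5.4583
Step 2: Compute the convergence rate.
r = 1 - 2/(kappa + 1) = 1 - 2*mu/(L + mu) = (L - mu)/(L + mu) = 107/155 = 0.6903


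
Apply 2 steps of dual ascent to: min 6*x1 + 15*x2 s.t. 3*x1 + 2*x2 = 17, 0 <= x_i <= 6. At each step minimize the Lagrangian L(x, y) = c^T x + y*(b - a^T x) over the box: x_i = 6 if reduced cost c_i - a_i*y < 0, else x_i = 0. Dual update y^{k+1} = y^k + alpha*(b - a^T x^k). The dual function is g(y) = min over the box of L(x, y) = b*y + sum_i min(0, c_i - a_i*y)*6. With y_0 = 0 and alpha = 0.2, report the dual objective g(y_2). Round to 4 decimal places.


Dual ascent for LP: min 6*x1 + 15*x2, 3*x1 + 2*x2 = 17, 0 <= x_i <= 6
Step 1: y^k = 0.0, reduced costs: (6.0, 15.0)
  x^k = (0.0, 0.0), subgradient = b - a^T x = 17.0
  y^{k+1} = 0.0 + 0.2*17.0 = 3.4
Step 2: y^k = 3.4, reduced costs: (-4.2, 8.2)
  x^k = (6.0, 0.0), subgradient = b - a^T x = -1.0
  y^{k+1} = 3.4 + 0.2*-1.0 = 3.2
Dual objective at y_2 = 3.2: reduced costs (-3.6, 8.6), box minimizer x = (6.0, 0.0)
g(y_2) = b*y + (c1 - a1*y)*x1 + (c2 - a2*y)*x2 = 17*3.2 + (-3.6)*6.0 + 8.6*0.0 = 54.4 - 21.6 + 0.0 = 32.8


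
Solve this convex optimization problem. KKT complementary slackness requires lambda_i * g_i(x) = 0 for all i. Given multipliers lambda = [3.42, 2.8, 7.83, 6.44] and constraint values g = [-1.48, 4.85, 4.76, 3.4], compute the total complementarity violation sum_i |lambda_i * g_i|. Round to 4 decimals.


KKT complementary slackness check:
lambda_1 * g_1 = 3.42 * -1.48 = -5.0616
lambda_2 * g_2 = 2.8 * 4.85 = 13.58
lambda_3 * g_3 = 7.83 * 4.76 = 37.2708
lambda_4 * g_4 = 6.44 * 3.4 = 21.896
Total violation = 5.0616 + 13.58 + 37.2708 + 21.896 = 77.8084


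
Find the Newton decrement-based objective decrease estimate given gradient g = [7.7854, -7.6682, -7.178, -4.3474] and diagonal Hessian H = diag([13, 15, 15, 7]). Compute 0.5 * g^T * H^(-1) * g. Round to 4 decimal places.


Step 1: H is diagonal, so H^(-1) * g = [0.5989, -0.5112, -0.4785, -0.6211].
Step 2: g^T H^(-1) g = sum_i g_i^2 / H_ii
  = (7.7854)^2/13 + (-7.6682)^2/15 + (-7.178)^2/15 + (-4.3474)^2/7
  = 4.6625 + 3.9201 + 3.4349 + 2.7 = 14.7175
Step 3: Objective decrease = 0.5 * g^T H^(-1) g = 7.3587


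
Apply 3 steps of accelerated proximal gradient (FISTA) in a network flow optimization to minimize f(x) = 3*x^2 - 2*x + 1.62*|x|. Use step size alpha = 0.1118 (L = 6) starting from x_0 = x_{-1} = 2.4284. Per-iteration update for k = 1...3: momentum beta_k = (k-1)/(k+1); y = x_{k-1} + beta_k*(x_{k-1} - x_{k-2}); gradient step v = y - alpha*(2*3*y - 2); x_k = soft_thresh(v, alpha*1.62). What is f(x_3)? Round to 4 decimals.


FISTA on f(x) = 3*x^2 - 2*x + 1.62*|x|
L = 6, alpha = 0.1118
Iteration 1: beta = 0.0, y = 2.4284 + 0.0*(2.4284 - 2.4284) = 2.4284
  grad(y) = 12.5704, v = y - alpha*grad = 1.023
  prox(v) = soft_thresh(1.023, 0.1811) = 0.8419
Iteration 2: beta = 0.3333, y = 0.8419 + 0.3333*(0.8419 - 2.4284) = 0.3131
  grad(y) = -0.1215, v = y - alpha*grad = 0.3267
  prox(v) = soft_thresh(0.3267, 0.1811) = 0.1456
Iteration 3: beta = 0.5, y = 0.1456 + 0.5*(0.1456 - 0.8419) = -0.2026
  grad(y) = -3.2158, v = y - alpha*grad = 0.1569
  prox(v) = soft_thresh(0.1569, 0.1811) = 0.0
f(x_3) = 3*0.0^2 - 2*0.0 + 1.62*|0.0| = 0.0


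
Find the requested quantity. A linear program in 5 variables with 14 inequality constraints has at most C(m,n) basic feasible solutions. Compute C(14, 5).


Each vertex corresponds to some choice of n active constraints out of m, so the number of vertices is at most C(m, n) = m! / (n!(m-n)!).
m = 14, n = 5
Numerator: 14 * 13 * 12 * 11 * 10
Denominator: 5! = 120
C(14, 5) = 2002


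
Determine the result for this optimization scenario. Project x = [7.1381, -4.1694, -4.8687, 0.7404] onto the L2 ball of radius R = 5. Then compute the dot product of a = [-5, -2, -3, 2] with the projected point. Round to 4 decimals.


Step 1: Compute ||x|| (intermediates to 6 decimals).
||x|| = sqrt(7.1381^2 + (-4.1694)^2 + (-4.8687)^2 + 0.7404^2) = 9.622307
Step 2: Project.
Since ||x|| > R, scale = R/||x|| = 5/9.622307 = 0.519626, proj(x) = scale * x
proj(x) = [3.709142, -2.166529, -2.529903, 0.384731]
Step 3: Dot product.
a^T * proj(x) = -5*3.709142 - 2*(-2.166529) - 3*(-2.529903) + 2*0.384731 = -5.8535


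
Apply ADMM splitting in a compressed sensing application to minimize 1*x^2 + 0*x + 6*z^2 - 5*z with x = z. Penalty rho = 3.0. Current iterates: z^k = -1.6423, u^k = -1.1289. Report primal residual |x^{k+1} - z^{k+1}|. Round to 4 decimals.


ADMM iteration with rho = 3.0, z^k = -1.6423, u^k = -1.1289
Step 1: x-update.
Minimize 1*x^2 + 0*x + (3.0/2)*(x + 1.6423 - 1.1289)^2
FOC: (2*1 + 3.0)*x = 0 + 3.0*(-1.6423 + 1.1289)
x^{k+1} = -0.308
Step 2: z-update.
Minimize 6*z^2 - 5*z + (3.0/2)*(-0.308 - z - 1.1289)^2
FOC: (2*6 + 3.0)*z = 5 + 3.0*(-0.308 - 1.1289)
z^{k+1} = 0.0459
Step 3: u-update.
u^{k+1} = -1.1289 - 0.308 - 0.0459 = -1.4829
Step 4: Primal residual = |-0.308 - 0.0459| = 0.354


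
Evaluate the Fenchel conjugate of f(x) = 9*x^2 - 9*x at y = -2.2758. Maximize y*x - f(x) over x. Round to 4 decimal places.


f*(y) = sup_x {y*x - a*x^2 - b*x} = sup_x {(y-b)*x - a*x^2}
FOC: (y - b) - 2a*x = 0 => x* = (y - b)/(2a)
x* = (-2.2758 + 9)/(2*9) = 0.3736
f*(-2.2758) = (y-b)^2/(4a) = (-2.2758 + 9)^2/(4*9)
= 45.2149/36 = 1.256


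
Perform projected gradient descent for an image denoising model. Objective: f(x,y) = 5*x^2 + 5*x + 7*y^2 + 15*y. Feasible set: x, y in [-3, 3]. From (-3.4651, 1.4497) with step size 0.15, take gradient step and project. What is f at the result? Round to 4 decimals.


Step 1: Compute gradient at (-3.4651, 1.4497).
grad_x = 2*5*-3.4651 + 5 = -29.651
grad_y = 2*7*1.4497 + 15 = 35.2958
Step 2: Gradient step.
x_raw = -3.4651 - 0.15*-29.651 = 0.9826
y_raw = 1.4497 - 0.15*35.2958 = -3.8447
Step 3: Project onto [-3, 3].
x_proj = clip(0.9826) = 0.9826
y_proj = clip(-3.8447) = -3.0
Step 4: Evaluate f.
f(0.9826, -3.0) = 27.7398


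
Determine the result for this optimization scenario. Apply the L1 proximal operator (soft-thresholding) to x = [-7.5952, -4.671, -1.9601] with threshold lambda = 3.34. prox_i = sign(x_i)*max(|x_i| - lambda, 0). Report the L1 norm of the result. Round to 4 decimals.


Soft-thresholding with lambda = 3.34:
prox(-7.5952) = sign(-7.5952)*max(|-7.5952| - 3.34, 0) = -4.2552
prox(-4.671) = sign(-4.671)*max(|-4.671| - 3.34, 0) = -1.331
prox(-1.9601) = sign(-1.9601)*max(|-1.9601| - 3.34, 0) = 0.0
prox(x) = [-4.2552, -1.331, 0.0]
||prox(x)||_1 = 4.2552 + 1.331 + 0.0 = 5.5862


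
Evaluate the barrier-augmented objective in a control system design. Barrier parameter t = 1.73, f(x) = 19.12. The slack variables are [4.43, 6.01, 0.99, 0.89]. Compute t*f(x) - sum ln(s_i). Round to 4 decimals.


Step 1: Compute log-barrier.
ln values: [1.4884, 1.7934, -0.0101, -0.1165]
phi = -(1.4884 + 1.7934 - 0.0101 - 0.1165) = -3.1552
Step 2: Compute augmented objective.
t*f(x) = 1.73*19.12 = 33.0776
Total = 33.0776 - 3.1552 = 29.9224


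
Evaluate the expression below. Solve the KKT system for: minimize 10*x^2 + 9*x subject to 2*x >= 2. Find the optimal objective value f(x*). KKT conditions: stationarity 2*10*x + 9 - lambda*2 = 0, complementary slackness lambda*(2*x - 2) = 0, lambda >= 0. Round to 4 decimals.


Step 1: Try lambda = 0 (constraint inactive).
x_unc = -9/(2*10) = -0.45
Check: 2*-0.45 = -0.9 < 2 -- violated!
Step 2: Constraint must be active: 2*x = 2
x* = 2/2 = 1.0
lambda = (2*10*1.0 + 9)/2 = 14.5
Step 3: Compute optimal value.
f(x*) = 10*1.0^2 + 9*1.0 = 19.0


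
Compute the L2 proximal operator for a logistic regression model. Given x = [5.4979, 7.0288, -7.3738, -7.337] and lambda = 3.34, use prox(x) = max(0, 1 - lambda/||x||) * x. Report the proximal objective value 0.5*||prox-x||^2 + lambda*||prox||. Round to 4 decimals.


Step 1: Compute ||x||.
||x|| = 13.7053
Step 2: Compute scaling factor.
scale = max(0, 1 - 3.34/13.7053) = 0.7563
Step 3: prox(x) = [4.1581, 5.3159, -5.5768, -5.549]
||prox(x)|| = 10.3653
Step 4: Proximal objective.
0.5*||prox-x||^2 = 5.5778
lambda*||prox|| = 34.6201
Total = 40.1979


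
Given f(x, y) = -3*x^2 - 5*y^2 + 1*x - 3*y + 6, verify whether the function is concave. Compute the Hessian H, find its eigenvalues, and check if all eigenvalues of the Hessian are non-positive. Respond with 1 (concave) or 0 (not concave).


The Hessian of f(x,y) = -3*x^2 - 5*y^2 + 1*x - 3*y + 6 is:
H = [[-6, 0], [0, -10]]
Trace = -6 - 10 = -16
Determinant = -6*-10 - (0)^2 = 60
Discriminant = (-16)^2 - 4*60 = 16.0
Eigenvalues: lambda_1 = -10.0, lambda_2 = -6.0
The function is concave.

1


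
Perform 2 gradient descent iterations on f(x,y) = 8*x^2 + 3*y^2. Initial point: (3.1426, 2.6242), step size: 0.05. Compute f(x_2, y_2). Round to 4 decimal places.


Gradient descent on f(x,y) = 8*x^2 + 3*y^2.
Starting point: (3.1426, 2.6242), alpha = 0.05
Step 1: grad_x = 2*8*3.1426 = 50.2816, grad_y = 2*3*2.6242 = 15.7452
  x_1 = 3.1426 - 0.05*50.2816 = 0.6285
  y_1 = 2.6242 - 0.05*15.7452 = 1.8369
Step 2: grad_x = 2*8*0.6285 = 10.0563, grad_y = 2*3*1.8369 = 11.0216
  x_2 = 0.6285 - 0.05*10.0563 = 0.1257
  y_2 = 1.8369 - 0.05*11.0216 = 1.2859
f(0.1257, 1.2859) = 8*0.1257^2 + 3*1.2859^2 = 5.0867


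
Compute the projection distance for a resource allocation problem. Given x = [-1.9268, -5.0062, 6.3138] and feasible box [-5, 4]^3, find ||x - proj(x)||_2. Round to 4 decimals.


Project each component onto [-5, 4].
clip(-1.9268) = -1.9268, clip(-5.0062) = -5.0, clip(6.3138) = 4.0
Projection = [-1.9268, -5.0, 4.0]
Squared diffs: [0.0, 0.0, 5.3537]
Distance = sqrt(5.3537) = 2.3138


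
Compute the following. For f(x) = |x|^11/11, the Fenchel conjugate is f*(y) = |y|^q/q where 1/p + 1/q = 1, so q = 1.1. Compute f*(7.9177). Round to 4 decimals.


The conjugate exponent q satisfies 1/p + 1/q = 1.
p = 11, so q = 11/(11 - 1) = 1.1
|y|^q = 7.9177^1.1 = 9.7378
f*(7.9177) = 9.7378 / 1.1 = 8.8525


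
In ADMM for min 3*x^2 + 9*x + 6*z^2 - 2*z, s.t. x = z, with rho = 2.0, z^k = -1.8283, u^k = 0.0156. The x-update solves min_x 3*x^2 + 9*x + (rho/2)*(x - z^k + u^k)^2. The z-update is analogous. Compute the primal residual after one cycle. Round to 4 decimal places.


ADMM iteration with rho = 2.0, z^k = -1.8283, u^k = 0.0156
Step 1: x-update.
Minimize 3*x^2 + 9*x + (2.0/2)*(x + 1.8283 + 0.0156)^2
FOC: (2*3 + 2.0)*x = -9 + 2.0*(-1.8283 - 0.0156)
x^{k+1} = -1.586
Step 2: z-update.
Minimize 6*z^2 - 2*z + (2.0/2)*(-1.586 - z + 0.0156)^2
FOC: (2*6 + 2.0)*z = 2 + 2.0*(-1.586 + 0.0156)
z^{k+1} = -0.0815
Step 3: u-update.
u^{k+1} = 0.0156 - 1.586 + 0.0815 = -1.4889
Step 4: Primal residual = |-1.586 + 0.0815| = 1.5045


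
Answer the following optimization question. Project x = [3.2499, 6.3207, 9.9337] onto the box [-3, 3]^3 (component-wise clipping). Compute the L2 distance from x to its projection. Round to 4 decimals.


Project each component onto [-3, 3].
clip(3.2499) = 3.0, clip(6.3207) = 3.0, clip(9.9337) = 3.0
Projection = [3.0, 3.0, 3.0]
Squared diffs: [0.0625, 11.027, 48.0762]
Distance = sqrt(59.1657) = 7.6919


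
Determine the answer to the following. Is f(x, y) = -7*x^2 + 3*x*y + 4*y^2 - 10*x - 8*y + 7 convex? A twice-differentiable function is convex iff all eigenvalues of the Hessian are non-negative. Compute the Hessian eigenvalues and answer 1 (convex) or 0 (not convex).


The Hessian of f(x,y) = -7*x^2 + 3*x*y + 4*y^2 - 10*x - 8*y + 7 is:
H = [[-14, 3], [3, 8]]
Trace = -14 + 8 = -6
Determinant = -14*8 - (3)^2 = -121
Discriminant = (-6)^2 - 4*-121 = 520.0
Eigenvalues: lambda_1 = -14.4018, lambda_2 = 8.4018
The function is not convex.

0


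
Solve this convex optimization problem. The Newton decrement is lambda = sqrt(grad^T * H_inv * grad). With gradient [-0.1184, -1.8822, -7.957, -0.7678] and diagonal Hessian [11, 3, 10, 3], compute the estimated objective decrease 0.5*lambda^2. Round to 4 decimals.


Step 1: H is diagonal, so H^(-1) * g = [-0.0108, -0.6274, -0.7957, -0.2559].
Step 2: g^T H^(-1) g = sum_i g_i^2 / H_ii
  = (-0.1184)^2/11 + (-1.8822)^2/3 + (-7.957)^2/10 + (-0.7678)^2/3
  = 0.0013 + 1.1809 + 6.3314 + 0.1965 = 7.7101
Step 3: Objective decrease = 0.5 * g^T H^(-1) g = 3.855


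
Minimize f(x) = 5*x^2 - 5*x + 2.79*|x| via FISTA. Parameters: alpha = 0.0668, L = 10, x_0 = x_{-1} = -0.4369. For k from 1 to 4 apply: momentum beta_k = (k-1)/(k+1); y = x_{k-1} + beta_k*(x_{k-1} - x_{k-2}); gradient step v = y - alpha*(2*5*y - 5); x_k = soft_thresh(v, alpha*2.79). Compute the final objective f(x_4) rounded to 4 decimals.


FISTA on f(x) = 5*x^2 - 5*x + 2.79*|x|
L = 10, alpha = 0.0668
Iteration 1: beta = 0.0, y = -0.4369 + 0.0*(-0.4369 + 0.4369) = -0.4369
  grad(y) = -9.369, v = y - alpha*grad = 0.1889
  prox(v) = soft_thresh(0.1889, 0.1864) = 0.0026
Iteration 2: beta = 0.3333, y = 0.0026 + 0.3333*(0.0026 + 0.4369) = 0.1491
  grad(y) = -3.5093, v = y - alpha*grad = 0.3835
  prox(v) = soft_thresh(0.3835, 0.1864) = 0.1971
Iteration 3: beta = 0.5, y = 0.1971 + 0.5*(0.1971 - 0.0026) = 0.2944
  grad(y) = -2.0561, v = y - alpha*grad = 0.4317
  prox(v) = soft_thresh(0.4317, 0.1864) = 0.2454
Iteration 4: beta = 0.6, y = 0.2454 + 0.6*(0.2454 - 0.1971) = 0.2743
  grad(y) = -2.2569, v = y - alpha*grad = 0.4251
  prox(v) = soft_thresh(0.4251, 0.1864) = 0.2387
f(x_4) = 5*0.2387^2 - 5*0.2387 + 2.79*|0.2387| = -0.2426


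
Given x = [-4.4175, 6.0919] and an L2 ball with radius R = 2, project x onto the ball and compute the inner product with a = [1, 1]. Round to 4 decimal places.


Step 1: Compute ||x|| (intermediates to 6 decimals).
||x|| = sqrt((-4.4175)^2 + 6.0919^2) = 7.524995
Step 2: Project.
Since ||x|| > R, scale = R/||x|| = 2/7.524995 = 0.265781, proj(x) = scale * x
proj(x) = [-1.174088, 1.619111]
Step 3: Dot product.
a^T * proj(x) = 1*(-1.174088) + 1*1.619111 = 0.445


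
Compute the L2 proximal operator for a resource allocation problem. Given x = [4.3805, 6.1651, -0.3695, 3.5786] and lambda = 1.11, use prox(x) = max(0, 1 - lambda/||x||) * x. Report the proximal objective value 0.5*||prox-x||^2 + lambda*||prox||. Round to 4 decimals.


Step 1: Compute ||x||.
||x|| = 8.375
Step 2: Compute scaling factor.
scale = max(0, 1 - 1.11/8.375) = 0.8675
Step 3: prox(x) = [3.7999, 5.348, -0.3205, 3.1043]
||prox(x)|| = 7.265
Step 4: Proximal objective.
0.5*||prox-x||^2 = 0.6161
lambda*||prox|| = 8.0642
Total = 8.6802


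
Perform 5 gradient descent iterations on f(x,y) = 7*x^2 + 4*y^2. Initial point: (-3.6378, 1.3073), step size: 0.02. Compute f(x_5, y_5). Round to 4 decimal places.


Gradient descent on f(x,y) = 7*x^2 + 4*y^2.
Starting point: (-3.6378, 1.3073), alpha = 0.02
Step 1: grad_x = 2*7*-3.6378 = -50.9292, grad_y = 2*4*1.3073 = 10.4584
  x_1 = -3.6378 - 0.02*-50.9292 = -2.6192
  y_1 = 1.3073 - 0.02*10.4584 = 1.0981
Step 2: grad_x = 2*7*-2.6192 = -36.669, grad_y = 2*4*1.0981 = 8.7851
  x_2 = -2.6192 - 0.02*-36.669 = -1.8858
  y_2 = 1.0981 - 0.02*8.7851 = 0.9224
Step 3: grad_x = 2*7*-1.8858 = -26.4017, grad_y = 2*4*0.9224 = 7.3794
  x_3 = -1.8858 - 0.02*-26.4017 = -1.3578
  y_3 = 0.9224 - 0.02*7.3794 = 0.7748
Step 4: grad_x = 2*7*-1.3578 = -19.0092, grad_y = 2*4*0.7748 = 6.1987
  x_4 = -1.3578 - 0.02*-19.0092 = -0.9776
  y_4 = 0.7748 - 0.02*6.1987 = 0.6509
Step 5: grad_x = 2*7*-0.9776 = -13.6866, grad_y = 2*4*0.6509 = 5.2069
  x_5 = -0.9776 - 0.02*-13.6866 = -0.7039
  y_5 = 0.6509 - 0.02*5.2069 = 0.5467
f(-0.7039, 0.5467) = 7*(-0.7039)^2 + 4*0.5467^2 = 4.6638


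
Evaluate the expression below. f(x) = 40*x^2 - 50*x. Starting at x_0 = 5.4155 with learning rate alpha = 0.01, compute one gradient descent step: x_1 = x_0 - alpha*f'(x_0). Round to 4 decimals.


We compute the gradient at x_0 and apply the update.
f'(x) = 80*x - 50
f'(5.4155) = 80*5.4155 - 50 = 383.24
x_1 = 5.4155 - 0.01*383.24 = 1.5831


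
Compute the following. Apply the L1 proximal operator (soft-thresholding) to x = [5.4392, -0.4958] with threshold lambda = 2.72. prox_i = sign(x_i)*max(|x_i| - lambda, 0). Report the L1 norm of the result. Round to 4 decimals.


Soft-thresholding with lambda = 2.72:
prox(5.4392) = sign(5.4392)*max(|5.4392| - 2.72, 0) = 2.7192
prox(-0.4958) = sign(-0.4958)*max(|-0.4958| - 2.72, 0) = 0.0
prox(x) = [2.7192, 0.0]
||prox(x)||_1 = 2.7192 + 0.0 = 2.7192


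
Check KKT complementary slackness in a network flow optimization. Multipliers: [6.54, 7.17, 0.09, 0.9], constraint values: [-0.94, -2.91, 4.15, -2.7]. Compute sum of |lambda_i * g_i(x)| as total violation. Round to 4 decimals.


KKT complementary slackness check:
lambda_1 * g_1 = 6.54 * -0.94 = -6.1476
lambda_2 * g_2 = 7.17 * -2.91 = -20.8647
lambda_3 * g_3 = 0.09 * 4.15 = 0.3735
lambda_4 * g_4 = 0.9 * -2.7 = -2.43
Total violation = 6.1476 + 20.8647 + 0.3735 + 2.43 = 29.8158


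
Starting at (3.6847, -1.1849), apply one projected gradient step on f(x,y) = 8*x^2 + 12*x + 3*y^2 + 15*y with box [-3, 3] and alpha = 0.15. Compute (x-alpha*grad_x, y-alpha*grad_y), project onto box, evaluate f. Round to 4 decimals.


Step 1: Compute gradient at (3.6847, -1.1849).
grad_x = 2*8*3.6847 + 12 = 70.9552
grad_y = 2*3*-1.1849 + 15 = 7.8906
Step 2: Gradient step.
x_raw = 3.6847 - 0.15*70.9552 = -6.9586
y_raw = -1.1849 - 0.15*7.8906 = -2.3685
Step 3: Project onto [-3, 3].
x_proj = clip(-6.9586) = -3.0
y_proj = clip(-2.3685) = -2.3685
Step 4: Evaluate f.
f(-3.0, -2.3685) = 17.3019


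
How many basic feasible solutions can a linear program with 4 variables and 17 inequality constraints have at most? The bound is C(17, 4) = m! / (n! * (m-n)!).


Each vertex corresponds to some choice of n active constraints out of m, so the number of vertices is at most C(m, n) = m! / (n!(m-n)!).
m = 17, n = 4
Numerator: 17 * 16 * 15 * 14
Denominator: 4! = 24
C(17, 4) = 2380


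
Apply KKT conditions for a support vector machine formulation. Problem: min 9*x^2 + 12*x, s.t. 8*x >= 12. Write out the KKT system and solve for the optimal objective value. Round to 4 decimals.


Step 1: Try lambda = 0 (constraint inactive).
x_unc = -12/(2*9) = -0.6667
Check: 8*-0.6667 = -5.3336 < 12 -- violated!
Step 2: Constraint must be active: 8*x = 12
x* = 12/8 = 1.5
lambda = (2*9*1.5 + 12)/8 = 4.875
Step 3: Compute optimal value.
f(x*) = 9*1.5^2 + 12*1.5 = 38.25


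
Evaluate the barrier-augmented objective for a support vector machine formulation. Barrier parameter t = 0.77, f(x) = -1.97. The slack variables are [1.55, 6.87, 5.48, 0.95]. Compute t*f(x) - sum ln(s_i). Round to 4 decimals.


Step 1: Compute log-barrier.
ln values: [0.4383, 1.9272, 1.7011, -0.0513]
phi = -(0.4383 + 1.9272 + 1.7011 - 0.0513) = -4.0152
Step 2: Compute augmented objective.
t*f(x) = 0.77*-1.97 = -1.5169
Total = -1.5169 - 4.0152 = -5.5321


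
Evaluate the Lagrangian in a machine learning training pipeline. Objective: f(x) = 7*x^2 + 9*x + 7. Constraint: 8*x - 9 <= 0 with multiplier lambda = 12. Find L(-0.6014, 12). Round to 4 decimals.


Step 1: Evaluate f(x).
f(-0.6014) = 7*(-0.6014)^2 + 9*(-0.6014) + 7 = 4.1192
Step 2: Evaluate g(x).
g(-0.6014) = 8*-0.6014 - 9 = -13.8112
Step 3: Compute Lagrangian.
L = 4.1192 + 12*-13.8112 = -161.6152


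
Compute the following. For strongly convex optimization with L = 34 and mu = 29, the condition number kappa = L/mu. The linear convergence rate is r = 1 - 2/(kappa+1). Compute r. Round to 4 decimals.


Step 1: Compute the condition number.
kappa = L/mu = 34/29 = 1.1724
Step 2: Compute the convergence rate.
r = 1 - 2/(kappa + 1) = 1 - 2*mu/(L + mu) = (L - mu)/(L + mu) = 5/63 = 0.0794


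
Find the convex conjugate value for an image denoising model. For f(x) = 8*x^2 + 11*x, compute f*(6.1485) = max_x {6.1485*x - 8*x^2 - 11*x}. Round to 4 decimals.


f*(y) = sup_x {y*x - a*x^2 - b*x} = sup_x {(y-b)*x - a*x^2}
FOC: (y - b) - 2a*x = 0 => x* = (y - b)/(2a)
x* = (6.1485 - 11)/(2*8) = -0.3032
f*(6.1485) = (y-b)^2/(4a) = (6.1485 - 11)^2/(4*8)
= 23.5371/32 = 0.7355


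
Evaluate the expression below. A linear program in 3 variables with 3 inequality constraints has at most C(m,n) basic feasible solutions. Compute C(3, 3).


Each vertex corresponds to some choice of n active constraints out of m, so the number of vertices is at most C(m, n) = m! / (n!(m-n)!).
m = 3, n = 3
Numerator: 3 * 2 * 1
Denominator: 3! = 6
C(3, 3) = 1


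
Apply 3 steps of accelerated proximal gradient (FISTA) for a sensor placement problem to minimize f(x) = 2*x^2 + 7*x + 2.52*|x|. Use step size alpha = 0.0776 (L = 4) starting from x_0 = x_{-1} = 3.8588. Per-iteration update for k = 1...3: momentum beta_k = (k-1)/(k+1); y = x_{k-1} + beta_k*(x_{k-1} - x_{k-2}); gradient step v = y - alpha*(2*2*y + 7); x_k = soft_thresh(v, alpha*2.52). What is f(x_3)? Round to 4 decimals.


FISTA on f(x) = 2*x^2 + 7*x + 2.52*|x|
L = 4, alpha = 0.0776
Iteration 1: beta = 0.0, y = 3.8588 + 0.0*(3.8588 - 3.8588) = 3.8588
  grad(y) = 22.4352, v = y - alpha*grad = 2.1178
  prox(v) = soft_thresh(2.1178, 0.1956) = 1.9223
Iteration 2: beta = 0.3333, y = 1.9223 + 0.3333*(1.9223 - 3.8588) = 1.2768
  grad(y) = 12.1071, v = y - alpha*grad = 0.3373
  prox(v) = soft_thresh(0.3373, 0.1956) = 0.1417
Iteration 3: beta = 0.5, y = 0.1417 + 0.5*(0.1417 - 1.9223) = -0.7486
  grad(y) = 4.0057, v = y - alpha*grad = -1.0594
  prox(v) = soft_thresh(-1.0594, 0.1956) = -0.8639
f(x_3) = 2*(-0.8639)^2 + 7*(-0.8639) + 2.52*|-0.8639| = -2.3776


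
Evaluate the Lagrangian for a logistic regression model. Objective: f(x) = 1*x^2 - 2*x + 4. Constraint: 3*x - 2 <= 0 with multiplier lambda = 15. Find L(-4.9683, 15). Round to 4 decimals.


Step 1: Evaluate f(x).
f(-4.9683) = 1*(-4.9683)^2 - 2*(-4.9683) + 4 = 38.6206
Step 2: Evaluate g(x).
g(-4.9683) = 3*-4.9683 - 2 = -16.9049
Step 3: Compute Lagrangian.
L = 38.6206 + 15*-16.9049 = -214.9529


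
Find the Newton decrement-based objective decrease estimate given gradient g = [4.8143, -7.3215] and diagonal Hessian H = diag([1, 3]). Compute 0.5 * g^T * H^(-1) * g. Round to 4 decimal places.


Step 1: H is diagonal, so H^(-1) * g = [4.8143, -2.4405].
Step 2: g^T H^(-1) g = sum_i g_i^2 / H_ii
  = (4.8143)^2/1 + (-7.3215)^2/3
  = 23.1775 + 17.8681 = 41.0456
Step 3: Objective decrease = 0.5 * g^T H^(-1) g = 20.5228


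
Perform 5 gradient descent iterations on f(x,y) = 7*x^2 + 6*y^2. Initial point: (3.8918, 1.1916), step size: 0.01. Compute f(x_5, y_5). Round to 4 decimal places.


Gradient descent on f(x,y) = 7*x^2 + 6*y^2.
Starting point: (3.8918, 1.1916), alpha = 0.01
Step 1: grad_x = 2*7*3.8918 = 54.4852, grad_y = 2*6*1.1916 = 14.2992
  x_1 = 3.8918 - 0.01*54.4852 = 3.3469
  y_1 = 1.1916 - 0.01*14.2992 = 1.0486
Step 2: grad_x = 2*7*3.3469 = 46.8573, grad_y = 2*6*1.0486 = 12.5833
  x_2 = 3.3469 - 0.01*46.8573 = 2.8784
  y_2 = 1.0486 - 0.01*12.5833 = 0.9228
Step 3: grad_x = 2*7*2.8784 = 40.2973, grad_y = 2*6*0.9228 = 11.0733
  x_3 = 2.8784 - 0.01*40.2973 = 2.4754
  y_3 = 0.9228 - 0.01*11.0733 = 0.812
Step 4: grad_x = 2*7*2.4754 = 34.6556, grad_y = 2*6*0.812 = 9.7445
  x_4 = 2.4754 - 0.01*34.6556 = 2.1288
  y_4 = 0.812 - 0.01*9.7445 = 0.7146
Step 5: grad_x = 2*7*2.1288 = 29.8038, grad_y = 2*6*0.7146 = 8.5752
  x_5 = 2.1288 - 0.01*29.8038 = 1.8308
  y_5 = 0.7146 - 0.01*8.5752 = 0.6288
f(1.8308, 0.6288) = 7*1.8308^2 + 6*0.6288^2 = 25.8357


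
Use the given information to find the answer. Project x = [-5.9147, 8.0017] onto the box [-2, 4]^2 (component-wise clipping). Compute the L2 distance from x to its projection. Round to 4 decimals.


Project each component onto [-2, 4].
clip(-5.9147) = -2.0, clip(8.0017) = 4.0
Projection = [-2.0, 4.0]
Squared diffs: [15.3249, 16.0136]
Distance = sqrt(31.3385) = 5.5981


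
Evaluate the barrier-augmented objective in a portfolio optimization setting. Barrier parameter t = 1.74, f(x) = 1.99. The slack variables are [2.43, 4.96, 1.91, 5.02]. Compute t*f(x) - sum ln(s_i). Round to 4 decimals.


Step 1: Compute log-barrier.
ln values: [0.8879, 1.6014, 0.6471, 1.6134]
phi = -(0.8879 + 1.6014 + 0.6471 + 1.6134) = -4.7498
Step 2: Compute augmented objective.
t*f(x) = 1.74*1.99 = 3.4626
Total = 3.4626 - 4.7498 = -1.2872


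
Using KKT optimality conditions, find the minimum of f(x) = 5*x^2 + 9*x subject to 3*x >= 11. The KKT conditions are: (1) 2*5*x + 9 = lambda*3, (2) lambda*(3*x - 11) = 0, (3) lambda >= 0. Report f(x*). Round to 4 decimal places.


Step 1: Try lambda = 0 (constraint inactive).
x_unc = -9/(2*5) = -0.9
Check: 3*-0.9 = -2.7 < 11 -- violated!
Step 2: Constraint must be active: 3*x = 11
x* = 11/3 = 3.6667 (rounded; the exact value 11/3 is used below)
lambda = (2*5*(11/3) + 9)/3 = 15.2222
Step 3: Compute optimal value.
f(x*) = 5*(11/3)^2 + 9*(11/3) = 100.2222


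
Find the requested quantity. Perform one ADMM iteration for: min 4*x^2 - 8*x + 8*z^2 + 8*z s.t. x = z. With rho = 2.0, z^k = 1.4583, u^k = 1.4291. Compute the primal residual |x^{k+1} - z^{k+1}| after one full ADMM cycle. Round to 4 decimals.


ADMM iteration with rho = 2.0, z^k = 1.4583, u^k = 1.4291
Step 1: x-update.
Minimize 4*x^2 - 8*x + (2.0/2)*(x - 1.4583 + 1.4291)^2
FOC: (2*4 + 2.0)*x = 8 + 2.0*(1.4583 - 1.4291)
x^{k+1} = 0.8058
Step 2: z-update.
Minimize 8*z^2 + 8*z + (2.0/2)*(0.8058 - z + 1.4291)^2
FOC: (2*8 + 2.0)*z = -8 + 2.0*(0.8058 + 1.4291)
z^{k+1} = -0.1961
Step 3: u-update.
u^{k+1} = 1.4291 + 0.8058 + 0.1961 = 2.4311
Step 4: Primal residual = |0.8058 + 0.1961| = 1.002


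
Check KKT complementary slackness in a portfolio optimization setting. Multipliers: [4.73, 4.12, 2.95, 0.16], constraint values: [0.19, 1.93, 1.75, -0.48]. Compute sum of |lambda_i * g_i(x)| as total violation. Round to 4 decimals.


KKT complementary slackness check:
lambda_1 * g_1 = 4.73 * 0.19 = 0.8987
lambda_2 * g_2 = 4.12 * 1.93 = 7.9516
lambda_3 * g_3 = 2.95 * 1.75 = 5.1625
lambda_4 * g_4 = 0.16 * -0.48 = -0.0768
Total violation = 0.8987 + 7.9516 + 5.1625 + 0.0768 = 14.0896


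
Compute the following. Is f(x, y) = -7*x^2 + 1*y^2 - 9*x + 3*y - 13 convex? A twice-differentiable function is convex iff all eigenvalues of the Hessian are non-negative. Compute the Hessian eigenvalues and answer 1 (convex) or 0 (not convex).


The Hessian of f(x,y) = -7*x^2 + 1*y^2 - 9*x + 3*y - 13 is:
H = [[-14, 0], [0, 2]]
Trace = -14 + 2 = -12
Determinant = -14*2 - (0)^2 = -28
Discriminant = (-12)^2 - 4*-28 = 256.0
Eigenvalues: lambda_1 = -14.0, lambda_2 = 2.0
The function is not convex.

0


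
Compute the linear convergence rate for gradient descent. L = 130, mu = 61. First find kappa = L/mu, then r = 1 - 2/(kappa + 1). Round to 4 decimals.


Step 1: Compute the condition number.
kappa = L/mu = 130/61 = 2.1311
Step 2: Compute the convergence rate.
r = 1 - 2/(kappa + 1) = 1 - 2*mu/(L + mu) = (L - mu)/(L + mu) = 69/191 = 0.3613


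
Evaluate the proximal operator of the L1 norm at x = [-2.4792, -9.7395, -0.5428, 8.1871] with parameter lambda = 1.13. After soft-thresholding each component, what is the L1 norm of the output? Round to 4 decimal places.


Soft-thresholding with lambda = 1.13:
prox(-2.4792) = sign(-2.4792)*max(|-2.4792| - 1.13, 0) = -1.3492
prox(-9.7395) = sign(-9.7395)*max(|-9.7395| - 1.13, 0) = -8.6095
prox(-0.5428) = sign(-0.5428)*max(|-0.5428| - 1.13, 0) = 0.0
prox(8.1871) = sign(8.1871)*max(|8.1871| - 1.13, 0) = 7.0571
prox(x) = [-1.3492, -8.6095, 0.0, 7.0571]
||prox(x)||_1 = 1.3492 + 8.6095 + 0.0 + 7.0571 = 17.0158


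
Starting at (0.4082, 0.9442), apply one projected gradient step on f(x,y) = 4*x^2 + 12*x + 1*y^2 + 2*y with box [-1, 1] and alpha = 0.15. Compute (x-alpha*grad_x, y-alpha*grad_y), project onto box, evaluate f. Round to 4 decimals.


Step 1: Compute gradient at (0.4082, 0.9442).
grad_x = 2*4*0.4082 + 12 = 15.2656
grad_y = 2*1*0.9442 + 2 = 3.8884
Step 2: Gradient step.
x_raw = 0.4082 - 0.15*15.2656 = -1.8816
y_raw = 0.9442 - 0.15*3.8884 = 0.3609
Step 3: Project onto [-1, 1].
x_proj = clip(-1.8816) = -1.0
y_proj = clip(0.3609) = 0.3609
Step 4: Evaluate f.
f(-1.0, 0.3609) = -7.1478


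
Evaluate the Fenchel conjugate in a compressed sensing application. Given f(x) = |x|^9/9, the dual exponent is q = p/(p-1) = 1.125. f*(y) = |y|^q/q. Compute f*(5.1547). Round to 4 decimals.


The conjugate exponent q satisfies 1/p + 1/q = 1.
p = 9, so q = 9/(9 - 1) = 1.125
|y|^q = 5.1547^1.125 = 6.3275
f*(5.1547) = 6.3275 / 1.125 = 5.6244


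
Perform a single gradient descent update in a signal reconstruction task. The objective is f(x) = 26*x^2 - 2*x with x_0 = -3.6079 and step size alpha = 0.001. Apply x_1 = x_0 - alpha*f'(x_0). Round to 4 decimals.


We compute the gradient at x_0 and apply the update.
f'(x) = 52*x - 2
f'(-3.6079) = 52*-3.6079 - 2 = -189.6108
x_1 = -3.6079 - 0.001*-189.6108 = -3.4183


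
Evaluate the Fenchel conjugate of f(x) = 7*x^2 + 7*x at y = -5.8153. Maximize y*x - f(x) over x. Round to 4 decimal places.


f*(y) = sup_x {y*x - a*x^2 - b*x} = sup_x {(y-b)*x - a*x^2}
FOC: (y - b) - 2a*x = 0 => x* = (y - b)/(2a)
x* = (-5.8153 - 7)/(2*7) = -0.9154
f*(-5.8153) = (y-b)^2/(4a) = (-5.8153 - 7)^2/(4*7)
= 164.2319/28 = 5.8654


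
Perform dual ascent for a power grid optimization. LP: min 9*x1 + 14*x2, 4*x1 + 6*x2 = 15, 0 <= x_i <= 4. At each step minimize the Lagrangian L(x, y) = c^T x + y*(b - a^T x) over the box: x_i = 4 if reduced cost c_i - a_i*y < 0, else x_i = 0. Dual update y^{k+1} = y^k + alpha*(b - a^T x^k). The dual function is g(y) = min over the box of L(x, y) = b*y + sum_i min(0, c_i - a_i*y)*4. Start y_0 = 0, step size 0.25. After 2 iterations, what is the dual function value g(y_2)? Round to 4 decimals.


Dual ascent for LP: min 9*x1 + 14*x2, 4*x1 + 6*x2 = 15, 0 <= x_i <= 4
Step 1: y^k = 0.0, reduced costs: (9.0, 14.0)
  x^k = (0.0, 0.0), subgradient = b - a^T x = 15.0
  y^{k+1} = 0.0 + 0.25*15.0 = 3.75
Step 2: y^k = 3.75, reduced costs: (-6.0, -8.5)
  x^k = (4.0, 4.0), subgradient = b - a^T x = -25.0
  y^{k+1} = 3.75 + 0.25*-25.0 = -2.5
Dual objective at y_2 = -2.5: reduced costs (19.0, 29.0), box minimizer x = (0.0, 0.0)
g(y_2) = b*y + (c1 - a1*y)*x1 + (c2 - a2*y)*x2 = 15*(-2.5) + 19.0*0.0 + 29.0*0.0 = -37.5 + 0.0 + 0.0 = -37.5


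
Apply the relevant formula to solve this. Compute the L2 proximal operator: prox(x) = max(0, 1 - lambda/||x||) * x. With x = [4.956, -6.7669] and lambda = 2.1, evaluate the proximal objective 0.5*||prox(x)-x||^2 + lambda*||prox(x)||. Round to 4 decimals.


Step 1: Compute ||x||.
||x|| = 8.3877
Step 2: Compute scaling factor.
scale = max(0, 1 - 2.1/8.3877) = 0.7496
Step 3: prox(x) = [3.7152, -5.0727]
||prox(x)|| = 6.2877
Step 4: Proximal objective.
0.5*||prox-x||^2 = 2.205
lambda*||prox|| = 13.2042
Total = 15.4091


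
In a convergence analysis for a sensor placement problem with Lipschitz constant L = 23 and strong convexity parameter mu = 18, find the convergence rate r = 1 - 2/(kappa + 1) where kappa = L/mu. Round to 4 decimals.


Step 1: Compute the condition number.
kappa = L/mu = 23/18 = 1.2778
Step 2: Compute the convergence rate.
r = 1 - 2/(kappa + 1) = 1 - 2*mu/(L + mu) = (L - mu)/(L + mu) = 5/41 = 0.122


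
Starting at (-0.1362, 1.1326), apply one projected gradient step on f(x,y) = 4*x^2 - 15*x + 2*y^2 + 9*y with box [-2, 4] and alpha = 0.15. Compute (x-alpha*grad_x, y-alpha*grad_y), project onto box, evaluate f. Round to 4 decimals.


Step 1: Compute gradient at (-0.1362, 1.1326).
grad_x = 2*4*-0.1362 - 15 = -16.0896
grad_y = 2*2*1.1326 + 9 = 13.5304
Step 2: Gradient step.
x_raw = -0.1362 - 0.15*-16.0896 = 2.2772
y_raw = 1.1326 - 0.15*13.5304 = -0.897
Step 3: Project onto [-2, 4].
x_proj = clip(2.2772) = 2.2772
y_proj = clip(-0.897) = -0.897
Step 4: Evaluate f.
f(2.2772, -0.897) = -19.8789


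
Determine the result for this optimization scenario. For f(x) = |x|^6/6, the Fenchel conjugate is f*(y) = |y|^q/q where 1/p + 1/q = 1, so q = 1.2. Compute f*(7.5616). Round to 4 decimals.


The conjugate exponent q satisfies 1/p + 1/q = 1.
p = 6, so q = 6/(6 - 1) = 1.2
|y|^q = 7.5616^1.2 = 11.3328
f*(7.5616) = 11.3328 / 1.2 = 9.444


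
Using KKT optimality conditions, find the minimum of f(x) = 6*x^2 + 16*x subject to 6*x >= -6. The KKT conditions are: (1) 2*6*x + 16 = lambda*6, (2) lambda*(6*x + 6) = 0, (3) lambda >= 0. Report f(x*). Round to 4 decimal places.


Step 1: Try lambda = 0 (constraint inactive).
x_unc = -16/(2*6) = -1.3333
Check: 6*-1.3333 = -7.9998 < -6 -- violated!
Step 2: Constraint must be active: 6*x = -6
x* = -6/6 = -1.0
lambda = (2*6*(-1.0) + 16)/6 = 0.6667
Step 3: Compute optimal value.
f(x*) = 6*(-1.0)^2 + 16*(-1.0) = -10.0


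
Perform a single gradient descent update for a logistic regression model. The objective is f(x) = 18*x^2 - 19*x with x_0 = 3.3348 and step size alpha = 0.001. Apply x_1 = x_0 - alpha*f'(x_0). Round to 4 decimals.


We compute the gradient at x_0 and apply the update.
f'(x) = 36*x - 19
f'(3.3348) = 36*3.3348 - 19 = 101.0528
x_1 = 3.3348 - 0.001*101.0528 = 3.2337
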